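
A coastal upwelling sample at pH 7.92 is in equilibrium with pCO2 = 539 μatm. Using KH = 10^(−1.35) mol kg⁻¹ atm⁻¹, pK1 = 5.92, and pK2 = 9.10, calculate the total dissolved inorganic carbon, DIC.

[CO2*] = KH · pCO2 = 10^(−1.35) × 539×10^-6 = 2.408×10^-5 mol/kg
α₀ = 1/(1 + K1/[H⁺] + K1K2/[H⁺]²) = 1/(1 + 10^+2.00 + 10^+0.82) = 0.009293
DIC = [CO2*]/α₀ = 2.408×10^-5 / 0.009293 = 2.59 mmol/kg

DIC = 2.59 mmol/kg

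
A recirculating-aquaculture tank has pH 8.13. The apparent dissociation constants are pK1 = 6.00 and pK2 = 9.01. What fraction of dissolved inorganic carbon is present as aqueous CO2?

α₀ = 0.00651

α₀ = 1 / (1 + K1/[H⁺] + K1K2/[H⁺]²) = 1 / (1 + 10^+2.13 + 10^+1.25)
   = 1 / (1 + 134.90 + 17.783) = 1/153.68 = 0.006507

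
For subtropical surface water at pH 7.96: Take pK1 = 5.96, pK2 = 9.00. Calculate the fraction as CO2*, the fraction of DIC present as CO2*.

α₀ = 0.00908

α₀ = 1 / (1 + K1/[H⁺] + K1K2/[H⁺]²) = 1 / (1 + 10^+2.00 + 10^+0.96)
   = 1 / (1 + 100.00 + 9.1201) = 1/110.12 = 0.009081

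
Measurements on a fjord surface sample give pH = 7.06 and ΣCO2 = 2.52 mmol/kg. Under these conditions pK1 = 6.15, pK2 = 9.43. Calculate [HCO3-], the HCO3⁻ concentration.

α₁ = 1 / (1 + [H⁺]/K1 + K2/[H⁺]) = 1 / (1 + 10^-0.91 + 10^-2.37)
   = 1 / (1 + 0.12303 + 0.0042658) = 1/1.1273 = 0.8871
[HCO3⁻] = α₁ × DIC = 0.8871 × 2.52 = 2.24 mmol/kg

[HCO3⁻] = 2.24 mmol/kg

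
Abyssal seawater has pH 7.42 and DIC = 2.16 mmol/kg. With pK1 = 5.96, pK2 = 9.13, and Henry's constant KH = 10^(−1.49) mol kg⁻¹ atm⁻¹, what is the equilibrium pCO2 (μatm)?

pCO2 = 2200 μatm

α₀ = 1 / (1 + K1/[H⁺] + K1K2/[H⁺]²) = 1 / (1 + 10^+1.46 + 10^-0.25)
   = 1 / (1 + 28.840 + 0.56234) = 1/30.403 = 0.03289
[CO2*] = α₀ × DIC = 0.03289 × 2.16 = 0.07105 mmol/kg
pCO2 = [CO2*]/KH = 7.105×10^-5 / 3.236×10^-2 = 2200 μatm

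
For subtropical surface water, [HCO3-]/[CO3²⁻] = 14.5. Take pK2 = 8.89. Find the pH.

pH = 7.73

From K2 = [H⁺][CO3²⁻]/[HCO3-]:  pH = pK2 − log₁₀([HCO3-]/[CO3²⁻])
log₁₀(14.5) = +1.161
pH = 8.89 − (+1.161) = 7.73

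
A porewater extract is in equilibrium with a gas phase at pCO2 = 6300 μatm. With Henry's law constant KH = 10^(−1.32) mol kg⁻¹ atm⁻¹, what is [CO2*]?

[CO2*] = 302 μmol/kg

KH = 10^(−1.32) = 4.786×10^-2 mol kg⁻¹ atm⁻¹
[CO2*] = KH · pCO2 = 4.786×10^-2 × 6300×10^-6 atm = 3.02×10^-4 mol/kg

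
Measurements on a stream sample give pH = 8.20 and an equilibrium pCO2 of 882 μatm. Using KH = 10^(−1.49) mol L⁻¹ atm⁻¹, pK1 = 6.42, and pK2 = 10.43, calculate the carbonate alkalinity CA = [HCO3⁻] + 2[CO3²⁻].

CA = 1.74 mmol/L

[CO2*] = KH · pCO2 = 10^(−1.49) × 882×10^-6 = 2.854×10^-5 mol/L
α₀ = 1/(1 + K1/[H⁺] + K1K2/[H⁺]²) = 1/(1 + 10^+1.78 + 10^-0.45) = 0.01623
DIC = [CO2*]/α₀ = 2.854×10^-5 / 0.01623 = 1.758 mmol/L
CA = (α₁ + 2α₂)·DIC = (0.9780 + 2×0.005759) × 1.758 = 1.74 mmol/L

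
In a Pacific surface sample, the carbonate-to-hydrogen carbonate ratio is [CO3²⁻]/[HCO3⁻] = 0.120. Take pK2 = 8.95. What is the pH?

pH = 8.03

From K2 = [H⁺][CO3²⁻]/[HCO3⁻]:  pH = pK2 + log₁₀([CO3²⁻]/[HCO3⁻])
log₁₀(0.120) = -0.921
pH = 8.95 + (-0.921) = 8.03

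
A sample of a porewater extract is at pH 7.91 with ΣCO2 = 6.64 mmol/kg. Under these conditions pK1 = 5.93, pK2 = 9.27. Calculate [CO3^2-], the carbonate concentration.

α₂ = 1 / (1 + [H⁺]/K2 + [H⁺]²/(K1K2)) = 1 / (1 + 10^+1.36 + 10^-0.62)
   = 1 / (1 + 22.909 + 0.23988) = 1/24.149 = 0.04141
[CO3²⁻] = α₂ × DIC = 0.04141 × 6.64 = 0.275 mmol/kg

[CO3²⁻] = 0.275 mmol/kg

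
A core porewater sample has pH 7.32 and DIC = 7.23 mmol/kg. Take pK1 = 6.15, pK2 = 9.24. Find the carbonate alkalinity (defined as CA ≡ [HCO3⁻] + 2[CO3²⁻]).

CA = 6.86 mmol/kg

CA = [HCO3⁻] + 2[CO3²⁻] = (α₁ + 2α₂)·DIC
At pH 7.32: [H⁺]/K1 = 10^-1.17 = 0.067608, K2/[H⁺] = 10^-1.92 = 0.012023
α₁ = 1/(1 + 0.067608 + 0.012023) = 1/1.0796 = 0.9262; α₂ = α₁·K2/[H⁺] = 0.01114
α₁ + 2α₂ = 0.9485
CA = 0.9485 × 7.23 = 6.86 mmol/kg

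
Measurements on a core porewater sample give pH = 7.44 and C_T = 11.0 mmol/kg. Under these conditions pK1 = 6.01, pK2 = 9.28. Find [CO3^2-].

[CO3²⁻] = 0.151 mmol/kg

α₂ = 1 / (1 + [H⁺]/K2 + [H⁺]²/(K1K2)) = 1 / (1 + 10^+1.84 + 10^+0.41)
   = 1 / (1 + 69.183 + 2.5704) = 1/72.753 = 0.01375
[CO3²⁻] = α₂ × DIC = 0.01375 × 11.0 = 0.151 mmol/kg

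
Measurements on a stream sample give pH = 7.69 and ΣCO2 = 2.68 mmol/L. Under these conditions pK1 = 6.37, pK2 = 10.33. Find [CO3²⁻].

[CO3²⁻] = 5.85 μmol/L

α₂ = 1 / (1 + [H⁺]/K2 + [H⁺]²/(K1K2)) = 1 / (1 + 10^+2.64 + 10^+1.32)
   = 1 / (1 + 436.52 + 20.893) = 1/458.41 = 0.002181
[CO3²⁻] = α₂ × DIC = 0.002181 × 2.68 = 0.00585 mmol/L = 5.85 μmol/L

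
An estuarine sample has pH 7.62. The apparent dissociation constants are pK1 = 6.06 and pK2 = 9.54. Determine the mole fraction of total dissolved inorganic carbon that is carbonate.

α₂ = 0.0116

α₂ = 1 / (1 + [H⁺]/K2 + [H⁺]²/(K1K2)) = 1 / (1 + 10^+1.92 + 10^+0.36)
   = 1 / (1 + 83.176 + 2.2909) = 1/86.467 = 0.01157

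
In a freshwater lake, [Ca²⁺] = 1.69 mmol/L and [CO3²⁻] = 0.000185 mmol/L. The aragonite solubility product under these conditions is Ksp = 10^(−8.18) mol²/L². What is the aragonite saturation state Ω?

Ksp = 10^(−8.18) = 6.607×10^-9
Ω = [Ca²⁺][CO3²⁻]/Ksp = (1.69×10^-3)(0.000185×10^-3) / 6.607×10^-9 = 0.0473

Ω = 0.0473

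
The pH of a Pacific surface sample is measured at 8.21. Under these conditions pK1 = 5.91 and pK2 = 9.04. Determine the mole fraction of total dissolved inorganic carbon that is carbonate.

α₂ = 0.128

α₂ = 1 / (1 + [H⁺]/K2 + [H⁺]²/(K1K2)) = 1 / (1 + 10^+0.83 + 10^-1.47)
   = 1 / (1 + 6.7608 + 0.033884) = 1/7.7947 = 0.1283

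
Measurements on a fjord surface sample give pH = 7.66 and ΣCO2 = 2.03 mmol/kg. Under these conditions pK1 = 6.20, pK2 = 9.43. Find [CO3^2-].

[CO3²⁻] = 0.0328 mmol/kg

α₂ = 1 / (1 + [H⁺]/K2 + [H⁺]²/(K1K2)) = 1 / (1 + 10^+1.77 + 10^+0.31)
   = 1 / (1 + 58.884 + 2.0417) = 1/61.926 = 0.01615
[CO3²⁻] = α₂ × DIC = 0.01615 × 2.03 = 0.0328 mmol/kg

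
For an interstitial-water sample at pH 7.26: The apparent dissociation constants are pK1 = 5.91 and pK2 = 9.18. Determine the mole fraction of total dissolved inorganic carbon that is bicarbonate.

α₁ = 0.946

α₁ = 1 / (1 + [H⁺]/K1 + K2/[H⁺]) = 1 / (1 + 10^-1.35 + 10^-1.92)
   = 1 / (1 + 0.044668 + 0.012023) = 1/1.0567 = 0.9464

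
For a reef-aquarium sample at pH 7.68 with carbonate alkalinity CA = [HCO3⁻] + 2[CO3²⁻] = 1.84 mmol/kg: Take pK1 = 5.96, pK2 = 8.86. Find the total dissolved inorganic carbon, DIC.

CA = [HCO3⁻] + 2[CO3²⁻] = (α₁ + 2α₂)·DIC
At pH 7.68: [H⁺]/K1 = 10^-1.72 = 0.019055, K2/[H⁺] = 10^-1.18 = 0.066069
α₁ = 1/(1 + 0.019055 + 0.066069) = 1/1.0851 = 0.9216; α₂ = α₁·K2/[H⁺] = 0.06089
α₁ + 2α₂ = 1.0433
DIC = CA / (α₁ + 2α₂) = 1.84 / 1.0433 = 1.76 mmol/kg

DIC = 1.76 mmol/kg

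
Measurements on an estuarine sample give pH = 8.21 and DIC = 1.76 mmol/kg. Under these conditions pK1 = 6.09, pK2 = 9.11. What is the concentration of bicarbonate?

α₁ = 1 / (1 + [H⁺]/K1 + K2/[H⁺]) = 1 / (1 + 10^-2.12 + 10^-0.90)
   = 1 / (1 + 0.0075858 + 0.12589) = 1/1.1335 = 0.8822
[HCO3⁻] = α₁ × DIC = 0.8822 × 1.76 = 1.55 mmol/kg

[HCO3⁻] = 1.55 mmol/kg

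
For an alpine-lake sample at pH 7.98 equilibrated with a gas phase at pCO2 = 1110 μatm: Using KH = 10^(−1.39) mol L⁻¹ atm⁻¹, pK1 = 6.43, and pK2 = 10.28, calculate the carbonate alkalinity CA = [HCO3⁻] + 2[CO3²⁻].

[CO2*] = KH · pCO2 = 10^(−1.39) × 1110×10^-6 = 4.522×10^-5 mol/L
α₀ = 1/(1 + K1/[H⁺] + K1K2/[H⁺]²) = 1/(1 + 10^+1.55 + 10^-0.75) = 0.02728
DIC = [CO2*]/α₀ = 4.522×10^-5 / 0.02728 = 1.658 mmol/L
CA = (α₁ + 2α₂)·DIC = (0.9679 + 2×0.004851) × 1.658 = 1.62 mmol/L

CA = 1.62 mmol/L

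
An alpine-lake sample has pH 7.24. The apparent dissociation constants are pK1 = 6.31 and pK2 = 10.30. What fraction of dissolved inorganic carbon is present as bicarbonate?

α₁ = 0.894

α₁ = 1 / (1 + [H⁺]/K1 + K2/[H⁺]) = 1 / (1 + 10^-0.93 + 10^-3.06)
   = 1 / (1 + 0.11749 + 0.00087096) = 1/1.1184 = 0.8942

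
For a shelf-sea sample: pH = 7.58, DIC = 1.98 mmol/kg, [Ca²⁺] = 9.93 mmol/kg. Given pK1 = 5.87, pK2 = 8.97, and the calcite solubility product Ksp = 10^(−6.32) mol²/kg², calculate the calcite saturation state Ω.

α₂ = 1 / (1 + [H⁺]/K2 + [H⁺]²/(K1K2)) = 1 / (1 + 10^+1.39 + 10^-0.32)
   = 1 / (1 + 24.547 + 0.47863) = 1/26.026 = 0.03842
[CO3²⁻] = α₂ × DIC = 0.03842 × 1.98 = 0.07608 mmol/kg
Ksp = 10^(−6.32) = 4.786×10^-7
Ω = [Ca²⁺][CO3²⁻]/Ksp = (9.93×10^-3)(7.608×10^-5) / 4.786×10^-7 = 1.58

Ω = 1.58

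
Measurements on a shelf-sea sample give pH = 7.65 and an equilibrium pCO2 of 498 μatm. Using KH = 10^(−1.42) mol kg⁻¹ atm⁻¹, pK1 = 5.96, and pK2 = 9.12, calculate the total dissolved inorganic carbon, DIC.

DIC = 0.978 mmol/kg

[CO2*] = KH · pCO2 = 10^(−1.42) × 498×10^-6 = 1.893×10^-5 mol/kg
α₀ = 1/(1 + K1/[H⁺] + K1K2/[H⁺]²) = 1/(1 + 10^+1.69 + 10^+0.22) = 0.01937
DIC = [CO2*]/α₀ = 1.893×10^-5 / 0.01937 = 0.978 mmol/kg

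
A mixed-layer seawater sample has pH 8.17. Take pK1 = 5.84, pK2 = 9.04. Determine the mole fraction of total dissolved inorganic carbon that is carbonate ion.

α₂ = 1 / (1 + [H⁺]/K2 + [H⁺]²/(K1K2)) = 1 / (1 + 10^+0.87 + 10^-1.46)
   = 1 / (1 + 7.4131 + 0.034674) = 1/8.4478 = 0.1184

α₂ = 0.118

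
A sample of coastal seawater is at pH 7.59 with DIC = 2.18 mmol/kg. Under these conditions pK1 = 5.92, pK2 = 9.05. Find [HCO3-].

α₁ = 1 / (1 + [H⁺]/K1 + K2/[H⁺]) = 1 / (1 + 10^-1.67 + 10^-1.46)
   = 1 / (1 + 0.021380 + 0.034674) = 1/1.0561 = 0.9469
[HCO3⁻] = α₁ × DIC = 0.9469 × 2.18 = 2.06 mmol/kg

[HCO3⁻] = 2.06 mmol/kg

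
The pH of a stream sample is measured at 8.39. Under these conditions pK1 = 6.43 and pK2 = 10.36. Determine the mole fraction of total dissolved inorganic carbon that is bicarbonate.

α₁ = 0.979

α₁ = 1 / (1 + [H⁺]/K1 + K2/[H⁺]) = 1 / (1 + 10^-1.96 + 10^-1.97)
   = 1 / (1 + 0.010965 + 0.010715) = 1/1.0217 = 0.9788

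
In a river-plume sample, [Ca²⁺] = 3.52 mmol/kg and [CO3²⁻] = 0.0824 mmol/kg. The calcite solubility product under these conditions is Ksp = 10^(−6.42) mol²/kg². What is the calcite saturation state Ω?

Ksp = 10^(−6.42) = 3.802×10^-7
Ω = [Ca²⁺][CO3²⁻]/Ksp = (3.52×10^-3)(0.0824×10^-3) / 3.802×10^-7 = 0.763

Ω = 0.763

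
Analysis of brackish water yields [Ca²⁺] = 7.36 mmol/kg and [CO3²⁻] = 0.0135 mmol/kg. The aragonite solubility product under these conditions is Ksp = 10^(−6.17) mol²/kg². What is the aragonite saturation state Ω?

Ksp = 10^(−6.17) = 6.761×10^-7
Ω = [Ca²⁺][CO3²⁻]/Ksp = (7.36×10^-3)(0.0135×10^-3) / 6.761×10^-7 = 0.147

Ω = 0.147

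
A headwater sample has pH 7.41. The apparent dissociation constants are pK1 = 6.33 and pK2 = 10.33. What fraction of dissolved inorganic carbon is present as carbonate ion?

α₂ = 0.00111

α₂ = 1 / (1 + [H⁺]/K2 + [H⁺]²/(K1K2)) = 1 / (1 + 10^+2.92 + 10^+1.84)
   = 1 / (1 + 831.76 + 69.183) = 1/901.95 = 0.001109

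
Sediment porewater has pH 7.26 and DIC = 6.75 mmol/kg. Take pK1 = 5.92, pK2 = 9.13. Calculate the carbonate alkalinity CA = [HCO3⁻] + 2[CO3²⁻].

CA = [HCO3⁻] + 2[CO3²⁻] = (α₁ + 2α₂)·DIC
At pH 7.26: [H⁺]/K1 = 10^-1.34 = 0.045709, K2/[H⁺] = 10^-1.87 = 0.013490
α₁ = 1/(1 + 0.045709 + 0.013490) = 1/1.0592 = 0.9441; α₂ = α₁·K2/[H⁺] = 0.01274
α₁ + 2α₂ = 0.9696
CA = 0.9696 × 6.75 = 6.54 mmol/kg

CA = 6.54 mmol/kg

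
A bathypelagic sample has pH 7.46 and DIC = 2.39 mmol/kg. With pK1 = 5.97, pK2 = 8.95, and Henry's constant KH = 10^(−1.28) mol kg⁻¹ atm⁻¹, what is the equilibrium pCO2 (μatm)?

α₀ = 1 / (1 + K1/[H⁺] + K1K2/[H⁺]²) = 1 / (1 + 10^+1.49 + 10^+0.00)
   = 1 / (1 + 30.903 + 1.0000) = 1/32.903 = 0.03039
[CO2*] = α₀ × DIC = 0.03039 × 2.39 = 0.07264 mmol/kg
pCO2 = [CO2*]/KH = 7.264×10^-5 / 5.248×10^-2 = 1380 μatm

pCO2 = 1380 μatm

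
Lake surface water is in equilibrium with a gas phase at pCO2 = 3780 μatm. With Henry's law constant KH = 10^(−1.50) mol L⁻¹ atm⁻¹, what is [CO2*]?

[CO2*] = 120 μmol/L

KH = 10^(−1.50) = 3.162×10^-2 mol L⁻¹ atm⁻¹
[CO2*] = KH · pCO2 = 3.162×10^-2 × 3780×10^-6 atm = 1.20×10^-4 mol/L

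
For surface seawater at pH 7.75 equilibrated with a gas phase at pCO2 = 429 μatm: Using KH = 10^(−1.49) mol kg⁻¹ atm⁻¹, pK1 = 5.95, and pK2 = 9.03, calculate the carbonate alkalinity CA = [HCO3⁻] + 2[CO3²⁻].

CA = 0.968 mmol/kg

[CO2*] = KH · pCO2 = 10^(−1.49) × 429×10^-6 = 1.388×10^-5 mol/kg
α₀ = 1/(1 + K1/[H⁺] + K1K2/[H⁺]²) = 1/(1 + 10^+1.80 + 10^+0.52) = 0.01484
DIC = [CO2*]/α₀ = 1.388×10^-5 / 0.01484 = 0.9358 mmol/kg
CA = (α₁ + 2α₂)·DIC = (0.9360 + 2×0.04912) × 0.9358 = 0.968 mmol/kg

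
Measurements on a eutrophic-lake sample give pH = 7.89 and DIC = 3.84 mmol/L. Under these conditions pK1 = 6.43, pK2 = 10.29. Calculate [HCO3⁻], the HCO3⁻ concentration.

α₁ = 1 / (1 + [H⁺]/K1 + K2/[H⁺]) = 1 / (1 + 10^-1.46 + 10^-2.40)
   = 1 / (1 + 0.034674 + 0.0039811) = 1/1.0387 = 0.9628
[HCO3⁻] = α₁ × DIC = 0.9628 × 3.84 = 3.70 mmol/L

[HCO3⁻] = 3.70 mmol/L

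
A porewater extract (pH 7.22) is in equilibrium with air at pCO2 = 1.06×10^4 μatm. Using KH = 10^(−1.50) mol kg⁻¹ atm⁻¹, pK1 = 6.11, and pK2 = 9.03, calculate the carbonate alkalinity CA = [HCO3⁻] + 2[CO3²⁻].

[CO2*] = KH · pCO2 = 10^(−1.50) × 1.06×10^4×10^-6 = 3.352×10^-4 mol/kg
α₀ = 1/(1 + K1/[H⁺] + K1K2/[H⁺]²) = 1/(1 + 10^+1.11 + 10^-0.70) = 0.07101
DIC = [CO2*]/α₀ = 3.352×10^-4 / 0.07101 = 4.720 mmol/kg
CA = (α₁ + 2α₂)·DIC = (0.9148 + 2×0.01417) × 4.720 = 4.45 mmol/kg

CA = 4.45 mmol/kg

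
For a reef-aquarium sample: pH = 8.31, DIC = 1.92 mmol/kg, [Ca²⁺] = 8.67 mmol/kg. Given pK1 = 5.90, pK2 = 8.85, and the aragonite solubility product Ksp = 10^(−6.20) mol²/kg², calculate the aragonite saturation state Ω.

Ω = 5.89

α₂ = 1 / (1 + [H⁺]/K2 + [H⁺]²/(K1K2)) = 1 / (1 + 10^+0.54 + 10^-1.87)
   = 1 / (1 + 3.4674 + 0.013490) = 1/4.4809 = 0.2232
[CO3²⁻] = α₂ × DIC = 0.2232 × 1.92 = 0.4285 mmol/kg
Ksp = 10^(−6.20) = 6.310×10^-7
Ω = [Ca²⁺][CO3²⁻]/Ksp = (8.67×10^-3)(4.285×10^-4) / 6.310×10^-7 = 5.89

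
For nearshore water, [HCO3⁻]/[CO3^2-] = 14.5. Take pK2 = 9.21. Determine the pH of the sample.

pH = 8.05

From K2 = [H⁺][CO3^2-]/[HCO3⁻]:  pH = pK2 − log₁₀([HCO3⁻]/[CO3^2-])
log₁₀(14.5) = +1.161
pH = 9.21 − (+1.161) = 8.05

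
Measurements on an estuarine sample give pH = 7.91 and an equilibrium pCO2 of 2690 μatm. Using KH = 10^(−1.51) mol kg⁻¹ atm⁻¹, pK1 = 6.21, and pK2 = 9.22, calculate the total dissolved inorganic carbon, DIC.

DIC = 4.45 mmol/kg

[CO2*] = KH · pCO2 = 10^(−1.51) × 2690×10^-6 = 8.313×10^-5 mol/kg
α₀ = 1/(1 + K1/[H⁺] + K1K2/[H⁺]²) = 1/(1 + 10^+1.70 + 10^+0.39) = 0.01867
DIC = [CO2*]/α₀ = 8.313×10^-5 / 0.01867 = 4.45 mmol/kg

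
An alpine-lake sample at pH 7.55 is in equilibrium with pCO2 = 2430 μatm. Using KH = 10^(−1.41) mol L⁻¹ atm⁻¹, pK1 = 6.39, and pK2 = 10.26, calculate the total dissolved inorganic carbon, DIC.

[CO2*] = KH · pCO2 = 10^(−1.41) × 2430×10^-6 = 9.454×10^-5 mol/L
α₀ = 1/(1 + K1/[H⁺] + K1K2/[H⁺]²) = 1/(1 + 10^+1.16 + 10^-1.55) = 0.06459
DIC = [CO2*]/α₀ = 9.454×10^-5 / 0.06459 = 1.46 mmol/L

DIC = 1.46 mmol/L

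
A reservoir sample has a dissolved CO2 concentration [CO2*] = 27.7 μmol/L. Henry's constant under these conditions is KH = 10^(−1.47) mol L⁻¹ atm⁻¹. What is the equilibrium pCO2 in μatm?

pCO2 = 817 μatm

KH = 10^(−1.47) = 3.388×10^-2 mol L⁻¹ atm⁻¹
pCO2 = [CO2*]/KH = 27.7×10^-6 / 3.388×10^-2 = 8.17×10^-4 atm = 817 μatm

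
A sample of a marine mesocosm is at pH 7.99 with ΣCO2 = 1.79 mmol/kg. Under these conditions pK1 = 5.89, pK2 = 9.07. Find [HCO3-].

α₁ = 1 / (1 + [H⁺]/K1 + K2/[H⁺]) = 1 / (1 + 10^-2.10 + 10^-1.08)
   = 1 / (1 + 0.0079433 + 0.083176) = 1/1.0911 = 0.9165
[HCO3⁻] = α₁ × DIC = 0.9165 × 1.79 = 1.64 mmol/kg

[HCO3⁻] = 1.64 mmol/kg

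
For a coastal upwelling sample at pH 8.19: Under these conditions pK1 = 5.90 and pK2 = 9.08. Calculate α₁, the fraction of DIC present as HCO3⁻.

α₁ = 1 / (1 + [H⁺]/K1 + K2/[H⁺]) = 1 / (1 + 10^-2.29 + 10^-0.89)
   = 1 / (1 + 0.0051286 + 0.12882) = 1/1.1340 = 0.8819

α₁ = 0.882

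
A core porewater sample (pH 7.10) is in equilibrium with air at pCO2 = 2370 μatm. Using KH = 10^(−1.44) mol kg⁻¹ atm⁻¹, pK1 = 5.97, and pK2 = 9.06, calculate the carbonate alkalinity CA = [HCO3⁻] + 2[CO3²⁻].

[CO2*] = KH · pCO2 = 10^(−1.44) × 2370×10^-6 = 8.605×10^-5 mol/kg
α₀ = 1/(1 + K1/[H⁺] + K1K2/[H⁺]²) = 1/(1 + 10^+1.13 + 10^-0.83) = 0.06832
DIC = [CO2*]/α₀ = 8.605×10^-5 / 0.06832 = 1.260 mmol/kg
CA = (α₁ + 2α₂)·DIC = (0.9216 + 2×0.01010) × 1.260 = 1.19 mmol/kg

CA = 1.19 mmol/kg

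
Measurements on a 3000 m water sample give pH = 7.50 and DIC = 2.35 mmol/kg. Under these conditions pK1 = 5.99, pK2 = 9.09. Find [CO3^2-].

α₂ = 1 / (1 + [H⁺]/K2 + [H⁺]²/(K1K2)) = 1 / (1 + 10^+1.59 + 10^+0.08)
   = 1 / (1 + 38.905 + 1.2023) = 1/41.107 = 0.02433
[CO3²⁻] = α₂ × DIC = 0.02433 × 2.35 = 0.0572 mmol/kg

[CO3²⁻] = 0.0572 mmol/kg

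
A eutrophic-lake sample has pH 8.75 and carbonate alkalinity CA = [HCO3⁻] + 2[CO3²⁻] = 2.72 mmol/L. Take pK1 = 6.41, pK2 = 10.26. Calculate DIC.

CA = [HCO3⁻] + 2[CO3²⁻] = (α₁ + 2α₂)·DIC
At pH 8.75: [H⁺]/K1 = 10^-2.34 = 0.0045709, K2/[H⁺] = 10^-1.51 = 0.030903
α₁ = 1/(1 + 0.0045709 + 0.030903) = 1/1.0355 = 0.9657; α₂ = α₁·K2/[H⁺] = 0.02984
α₁ + 2α₂ = 1.0254
DIC = CA / (α₁ + 2α₂) = 2.72 / 1.0254 = 2.65 mmol/L

DIC = 2.65 mmol/L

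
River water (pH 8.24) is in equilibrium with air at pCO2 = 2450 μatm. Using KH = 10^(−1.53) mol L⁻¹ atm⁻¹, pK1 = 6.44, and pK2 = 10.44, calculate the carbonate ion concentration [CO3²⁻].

[CO2*] = KH · pCO2 = 10^(−1.53) × 2450×10^-6 = 7.230×10^-5 mol/L
α₀ = 1/(1 + K1/[H⁺] + K1K2/[H⁺]²) = 1/(1 + 10^+1.80 + 10^-0.40) = 0.01551
DIC = [CO2*]/α₀ = 7.230×10^-5 / 0.01551 = 4.663 mmol/L
[CO3²⁻] = α₂·DIC; α₂ = 0.006173, so [CO3²⁻] = 0.006173 × 4.663 = 0.0288 mmol/L

[CO3²⁻] = 0.0288 mmol/L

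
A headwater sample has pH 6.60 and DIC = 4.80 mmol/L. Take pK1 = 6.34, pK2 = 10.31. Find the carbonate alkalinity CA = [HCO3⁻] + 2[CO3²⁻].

CA = [HCO3⁻] + 2[CO3²⁻] = (α₁ + 2α₂)·DIC
At pH 6.60: [H⁺]/K1 = 10^-0.26 = 0.54954, K2/[H⁺] = 10^-3.71 = 0.00019498
α₁ = 1/(1 + 0.54954 + 0.00019498) = 1/1.5497 = 0.6453; α₂ = α₁·K2/[H⁺] = 0.0001258
α₁ + 2α₂ = 0.6455
CA = 0.6455 × 4.80 = 3.10 mmol/L

CA = 3.10 mmol/L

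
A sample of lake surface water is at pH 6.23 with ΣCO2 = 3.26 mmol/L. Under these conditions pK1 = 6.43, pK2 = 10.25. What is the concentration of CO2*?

α₀ = 1 / (1 + K1/[H⁺] + K1K2/[H⁺]²) = 1 / (1 + 10^-0.20 + 10^-4.22)
   = 1 / (1 + 0.63096 + 6.0256×10^-5) = 1/1.6310 = 0.6131
[CO2*] = α₀ × DIC = 0.6131 × 3.26 = 2.00 mmol/L

[CO2*] = 2.00 mmol/L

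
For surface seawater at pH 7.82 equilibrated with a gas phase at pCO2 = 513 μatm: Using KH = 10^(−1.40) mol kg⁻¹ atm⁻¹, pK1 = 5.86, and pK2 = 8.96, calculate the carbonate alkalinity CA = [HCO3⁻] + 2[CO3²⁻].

CA = 2.13 mmol/kg

[CO2*] = KH · pCO2 = 10^(−1.40) × 513×10^-6 = 2.042×10^-5 mol/kg
α₀ = 1/(1 + K1/[H⁺] + K1K2/[H⁺]²) = 1/(1 + 10^+1.96 + 10^+0.82) = 0.01012
DIC = [CO2*]/α₀ = 2.042×10^-5 / 0.01012 = 2.018 mmol/kg
CA = (α₁ + 2α₂)·DIC = (0.9230 + 2×0.06687) × 2.018 = 2.13 mmol/kg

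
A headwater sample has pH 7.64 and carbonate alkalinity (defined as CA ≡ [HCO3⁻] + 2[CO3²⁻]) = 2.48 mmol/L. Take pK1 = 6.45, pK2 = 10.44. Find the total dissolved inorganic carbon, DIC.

CA = [HCO3⁻] + 2[CO3²⁻] = (α₁ + 2α₂)·DIC
At pH 7.64: [H⁺]/K1 = 10^-1.19 = 0.064565, K2/[H⁺] = 10^-2.80 = 0.0015849
α₁ = 1/(1 + 0.064565 + 0.0015849) = 1/1.0662 = 0.9380; α₂ = α₁·K2/[H⁺] = 0.001487
α₁ + 2α₂ = 0.9409
DIC = CA / (α₁ + 2α₂) = 2.48 / 0.9409 = 2.64 mmol/L

DIC = 2.64 mmol/L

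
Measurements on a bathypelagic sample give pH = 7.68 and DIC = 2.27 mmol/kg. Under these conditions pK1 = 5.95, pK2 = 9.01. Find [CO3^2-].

α₂ = 1 / (1 + [H⁺]/K2 + [H⁺]²/(K1K2)) = 1 / (1 + 10^+1.33 + 10^-0.40)
   = 1 / (1 + 21.380 + 0.39811) = 1/22.778 = 0.04390
[CO3²⁻] = α₂ × DIC = 0.04390 × 2.27 = 0.0997 mmol/kg

[CO3²⁻] = 0.0997 mmol/kg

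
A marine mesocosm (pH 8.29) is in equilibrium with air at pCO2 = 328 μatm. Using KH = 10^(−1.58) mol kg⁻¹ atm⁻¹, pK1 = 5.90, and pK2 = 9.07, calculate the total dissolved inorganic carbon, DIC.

DIC = 2.48 mmol/kg

[CO2*] = KH · pCO2 = 10^(−1.58) × 328×10^-6 = 8.627×10^-6 mol/kg
α₀ = 1/(1 + K1/[H⁺] + K1K2/[H⁺]²) = 1/(1 + 10^+2.39 + 10^+1.61) = 0.003482
DIC = [CO2*]/α₀ = 8.627×10^-6 / 0.003482 = 2.48 mmol/kg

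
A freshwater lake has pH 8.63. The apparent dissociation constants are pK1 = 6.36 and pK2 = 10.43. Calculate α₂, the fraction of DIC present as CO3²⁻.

α₂ = 0.0155

α₂ = 1 / (1 + [H⁺]/K2 + [H⁺]²/(K1K2)) = 1 / (1 + 10^+1.80 + 10^-0.47)
   = 1 / (1 + 63.096 + 0.33884) = 1/64.435 = 0.01552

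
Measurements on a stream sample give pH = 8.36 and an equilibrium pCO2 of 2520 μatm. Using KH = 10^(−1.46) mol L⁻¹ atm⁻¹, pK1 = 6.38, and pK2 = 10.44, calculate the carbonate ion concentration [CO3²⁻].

[CO3²⁻] = 0.0694 mmol/L

[CO2*] = KH · pCO2 = 10^(−1.46) × 2520×10^-6 = 8.738×10^-5 mol/L
α₀ = 1/(1 + K1/[H⁺] + K1K2/[H⁺]²) = 1/(1 + 10^+1.98 + 10^-0.10) = 0.01028
DIC = [CO2*]/α₀ = 8.738×10^-5 / 0.01028 = 8.501 mmol/L
[CO3²⁻] = α₂·DIC; α₂ = 0.008164, so [CO3²⁻] = 0.008164 × 8.501 = 0.0694 mmol/L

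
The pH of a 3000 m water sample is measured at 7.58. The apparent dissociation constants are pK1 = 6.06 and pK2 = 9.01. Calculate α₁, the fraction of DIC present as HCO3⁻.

α₁ = 1 / (1 + [H⁺]/K1 + K2/[H⁺]) = 1 / (1 + 10^-1.52 + 10^-1.43)
   = 1 / (1 + 0.030200 + 0.037154) = 1/1.0674 = 0.9369

α₁ = 0.937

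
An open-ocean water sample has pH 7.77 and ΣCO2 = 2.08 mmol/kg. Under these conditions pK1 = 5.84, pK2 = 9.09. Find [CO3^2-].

α₂ = 1 / (1 + [H⁺]/K2 + [H⁺]²/(K1K2)) = 1 / (1 + 10^+1.32 + 10^-0.61)
   = 1 / (1 + 20.893 + 0.24547) = 1/22.138 = 0.04517
[CO3²⁻] = α₂ × DIC = 0.04517 × 2.08 = 0.0940 mmol/kg

[CO3²⁻] = 0.0940 mmol/kg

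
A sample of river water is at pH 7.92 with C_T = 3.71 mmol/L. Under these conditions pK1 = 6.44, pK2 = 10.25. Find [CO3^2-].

[CO3²⁻] = 16.7 μmol/L

α₂ = 1 / (1 + [H⁺]/K2 + [H⁺]²/(K1K2)) = 1 / (1 + 10^+2.33 + 10^+0.85)
   = 1 / (1 + 213.80 + 7.0795) = 1/221.88 = 0.004507
[CO3²⁻] = α₂ × DIC = 0.004507 × 3.71 = 0.0167 mmol/L = 16.7 μmol/L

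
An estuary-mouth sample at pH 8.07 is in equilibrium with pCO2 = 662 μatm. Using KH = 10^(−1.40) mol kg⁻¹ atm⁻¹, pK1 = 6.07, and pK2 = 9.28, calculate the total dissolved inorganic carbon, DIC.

[CO2*] = KH · pCO2 = 10^(−1.40) × 662×10^-6 = 2.635×10^-5 mol/kg
α₀ = 1/(1 + K1/[H⁺] + K1K2/[H⁺]²) = 1/(1 + 10^+2.00 + 10^+0.79) = 0.009331
DIC = [CO2*]/α₀ = 2.635×10^-5 / 0.009331 = 2.82 mmol/kg

DIC = 2.82 mmol/kg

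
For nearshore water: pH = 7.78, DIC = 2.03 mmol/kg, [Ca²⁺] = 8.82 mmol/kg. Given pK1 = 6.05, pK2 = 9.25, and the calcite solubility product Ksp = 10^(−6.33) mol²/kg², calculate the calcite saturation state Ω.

α₂ = 1 / (1 + [H⁺]/K2 + [H⁺]²/(K1K2)) = 1 / (1 + 10^+1.47 + 10^-0.26)
   = 1 / (1 + 29.512 + 0.54954) = 1/31.062 = 0.03219
[CO3²⁻] = α₂ × DIC = 0.03219 × 2.03 = 0.06535 mmol/kg
Ksp = 10^(−6.33) = 4.677×10^-7
Ω = [Ca²⁺][CO3²⁻]/Ksp = (8.82×10^-3)(6.535×10^-5) / 4.677×10^-7 = 1.23

Ω = 1.23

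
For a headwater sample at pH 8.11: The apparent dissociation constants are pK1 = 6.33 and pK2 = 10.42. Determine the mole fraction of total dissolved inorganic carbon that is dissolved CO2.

α₀ = 1 / (1 + K1/[H⁺] + K1K2/[H⁺]²) = 1 / (1 + 10^+1.78 + 10^-0.53)
   = 1 / (1 + 60.256 + 0.29512) = 1/61.551 = 0.01625

α₀ = 0.0162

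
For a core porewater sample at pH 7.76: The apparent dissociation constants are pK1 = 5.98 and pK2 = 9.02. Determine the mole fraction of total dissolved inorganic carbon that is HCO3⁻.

α₁ = 1 / (1 + [H⁺]/K1 + K2/[H⁺]) = 1 / (1 + 10^-1.78 + 10^-1.26)
   = 1 / (1 + 0.016596 + 0.054954) = 1/1.0715 = 0.9332

α₁ = 0.933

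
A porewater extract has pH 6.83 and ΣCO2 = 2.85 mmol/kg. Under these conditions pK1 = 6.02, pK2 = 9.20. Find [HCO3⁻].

α₁ = 1 / (1 + [H⁺]/K1 + K2/[H⁺]) = 1 / (1 + 10^-0.81 + 10^-2.37)
   = 1 / (1 + 0.15488 + 0.0042658) = 1/1.1591 = 0.8627
[HCO3⁻] = α₁ × DIC = 0.8627 × 2.85 = 2.46 mmol/kg

[HCO3⁻] = 2.46 mmol/kg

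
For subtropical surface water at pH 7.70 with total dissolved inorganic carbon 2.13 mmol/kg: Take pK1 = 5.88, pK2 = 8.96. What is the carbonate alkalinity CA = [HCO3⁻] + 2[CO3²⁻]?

CA = 2.21 mmol/kg

CA = [HCO3⁻] + 2[CO3²⁻] = (α₁ + 2α₂)·DIC
At pH 7.70: [H⁺]/K1 = 10^-1.82 = 0.015136, K2/[H⁺] = 10^-1.26 = 0.054954
α₁ = 1/(1 + 0.015136 + 0.054954) = 1/1.0701 = 0.9345; α₂ = α₁·K2/[H⁺] = 0.05135
α₁ + 2α₂ = 1.0372
CA = 1.0372 × 2.13 = 2.21 mmol/kg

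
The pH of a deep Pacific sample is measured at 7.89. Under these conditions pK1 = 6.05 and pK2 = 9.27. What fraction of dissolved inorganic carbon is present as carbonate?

α₂ = 0.0395

α₂ = 1 / (1 + [H⁺]/K2 + [H⁺]²/(K1K2)) = 1 / (1 + 10^+1.38 + 10^-0.46)
   = 1 / (1 + 23.988 + 0.34674) = 1/25.335 = 0.03947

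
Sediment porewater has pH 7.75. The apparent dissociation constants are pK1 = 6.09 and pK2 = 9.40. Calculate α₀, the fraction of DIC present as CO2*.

α₀ = 0.0210

α₀ = 1 / (1 + K1/[H⁺] + K1K2/[H⁺]²) = 1 / (1 + 10^+1.66 + 10^+0.01)
   = 1 / (1 + 45.709 + 1.0233) = 1/47.732 = 0.02095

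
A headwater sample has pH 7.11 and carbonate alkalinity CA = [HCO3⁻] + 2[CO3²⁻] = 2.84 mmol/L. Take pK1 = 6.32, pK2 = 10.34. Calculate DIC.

DIC = 3.30 mmol/L

CA = [HCO3⁻] + 2[CO3²⁻] = (α₁ + 2α₂)·DIC
At pH 7.11: [H⁺]/K1 = 10^-0.79 = 0.16218, K2/[H⁺] = 10^-3.23 = 0.00058884
α₁ = 1/(1 + 0.16218 + 0.00058884) = 1/1.1628 = 0.8600; α₂ = α₁·K2/[H⁺] = 0.0005064
α₁ + 2α₂ = 0.8610
DIC = CA / (α₁ + 2α₂) = 2.84 / 0.8610 = 3.30 mmol/L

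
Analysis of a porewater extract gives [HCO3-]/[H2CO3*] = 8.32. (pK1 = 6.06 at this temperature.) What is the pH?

From K1 = [H⁺][HCO3-]/[H2CO3*]:  pH = pK1 + log₁₀([HCO3-]/[H2CO3*])
log₁₀(8.32) = +0.920
pH = 6.06 + (+0.920) = 6.98

pH = 6.98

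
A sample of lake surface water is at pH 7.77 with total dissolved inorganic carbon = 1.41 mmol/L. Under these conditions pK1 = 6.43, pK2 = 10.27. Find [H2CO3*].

α₀ = 1 / (1 + K1/[H⁺] + K1K2/[H⁺]²) = 1 / (1 + 10^+1.34 + 10^-1.16)
   = 1 / (1 + 21.878 + 0.069183) = 1/22.947 = 0.04358
[CO2*] = α₀ × DIC = 0.04358 × 1.41 = 0.0614 mmol/L

[CO2*] = 0.0614 mmol/L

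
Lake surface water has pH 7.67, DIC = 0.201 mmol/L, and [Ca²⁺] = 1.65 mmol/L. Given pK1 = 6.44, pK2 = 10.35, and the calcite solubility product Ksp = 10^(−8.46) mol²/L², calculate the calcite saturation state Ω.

α₂ = 1 / (1 + [H⁺]/K2 + [H⁺]²/(K1K2)) = 1 / (1 + 10^+2.68 + 10^+1.45)
   = 1 / (1 + 478.63 + 28.184) = 1/507.81 = 0.001969
[CO3²⁻] = α₂ × DIC = 0.001969 × 0.201 = 0.0003958 mmol/L = 0.3958 μmol/L
Ksp = 10^(−8.46) = 3.467×10^-9
Ω = [Ca²⁺][CO3²⁻]/Ksp = (1.65×10^-3)(3.958×10^-7) / 3.467×10^-9 = 0.188

Ω = 0.188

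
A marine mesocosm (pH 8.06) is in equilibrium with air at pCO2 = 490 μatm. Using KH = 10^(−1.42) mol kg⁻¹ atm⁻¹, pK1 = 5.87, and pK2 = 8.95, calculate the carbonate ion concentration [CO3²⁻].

[CO2*] = KH · pCO2 = 10^(−1.42) × 490×10^-6 = 1.863×10^-5 mol/kg
α₀ = 1/(1 + K1/[H⁺] + K1K2/[H⁺]²) = 1/(1 + 10^+2.19 + 10^+1.30) = 0.005687
DIC = [CO2*]/α₀ = 1.863×10^-5 / 0.005687 = 3.276 mmol/kg
[CO3²⁻] = α₂·DIC; α₂ = 0.1135, so [CO3²⁻] = 0.1135 × 3.276 = 0.372 mmol/kg

[CO3²⁻] = 0.372 mmol/kg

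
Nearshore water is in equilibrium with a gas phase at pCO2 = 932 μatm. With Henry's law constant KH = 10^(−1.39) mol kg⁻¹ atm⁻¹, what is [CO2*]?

[CO2*] = 38.0 μmol/kg

KH = 10^(−1.39) = 4.074×10^-2 mol kg⁻¹ atm⁻¹
[CO2*] = KH · pCO2 = 4.074×10^-2 × 932×10^-6 atm = 3.80×10^-5 mol/kg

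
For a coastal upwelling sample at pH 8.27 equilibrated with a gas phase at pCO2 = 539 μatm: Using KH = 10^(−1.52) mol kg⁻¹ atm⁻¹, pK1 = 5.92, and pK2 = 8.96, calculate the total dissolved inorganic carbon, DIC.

DIC = 4.40 mmol/kg

[CO2*] = KH · pCO2 = 10^(−1.52) × 539×10^-6 = 1.628×10^-5 mol/kg
α₀ = 1/(1 + K1/[H⁺] + K1K2/[H⁺]²) = 1/(1 + 10^+2.35 + 10^+1.66) = 0.003696
DIC = [CO2*]/α₀ = 1.628×10^-5 / 0.003696 = 4.40 mmol/kg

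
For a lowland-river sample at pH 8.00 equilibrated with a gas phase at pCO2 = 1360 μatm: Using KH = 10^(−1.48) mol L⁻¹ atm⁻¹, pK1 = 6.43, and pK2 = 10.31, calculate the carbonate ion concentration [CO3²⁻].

[CO3²⁻] = 8.19 μmol/L

[CO2*] = KH · pCO2 = 10^(−1.48) × 1360×10^-6 = 4.503×10^-5 mol/L
α₀ = 1/(1 + K1/[H⁺] + K1K2/[H⁺]²) = 1/(1 + 10^+1.57 + 10^-0.74) = 0.02609
DIC = [CO2*]/α₀ = 4.503×10^-5 / 0.02609 = 1.726 mmol/L
[CO3²⁻] = α₂·DIC; α₂ = 0.004747, so [CO3²⁻] = 0.004747 × 1.726 = 0.00819 mmol/L = 8.19 μmol/L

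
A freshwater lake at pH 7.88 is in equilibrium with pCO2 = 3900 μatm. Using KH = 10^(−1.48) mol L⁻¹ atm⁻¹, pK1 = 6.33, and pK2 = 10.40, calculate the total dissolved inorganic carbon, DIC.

[CO2*] = KH · pCO2 = 10^(−1.48) × 3900×10^-6 = 1.291×10^-4 mol/L
α₀ = 1/(1 + K1/[H⁺] + K1K2/[H⁺]²) = 1/(1 + 10^+1.55 + 10^-0.97) = 0.02733
DIC = [CO2*]/α₀ = 1.291×10^-4 / 0.02733 = 4.73 mmol/L

DIC = 4.73 mmol/L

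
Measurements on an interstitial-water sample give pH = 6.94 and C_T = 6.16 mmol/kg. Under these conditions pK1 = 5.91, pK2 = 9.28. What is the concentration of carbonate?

[CO3²⁻] = 0.0256 mmol/kg

α₂ = 1 / (1 + [H⁺]/K2 + [H⁺]²/(K1K2)) = 1 / (1 + 10^+2.34 + 10^+1.31)
   = 1 / (1 + 218.78 + 20.417) = 1/240.19 = 0.004163
[CO3²⁻] = α₂ × DIC = 0.004163 × 6.16 = 0.0256 mmol/kg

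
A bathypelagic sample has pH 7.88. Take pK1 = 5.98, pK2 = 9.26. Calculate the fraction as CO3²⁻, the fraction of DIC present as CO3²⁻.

α₂ = 1 / (1 + [H⁺]/K2 + [H⁺]²/(K1K2)) = 1 / (1 + 10^+1.38 + 10^-0.52)
   = 1 / (1 + 23.988 + 0.30200) = 1/25.290 = 0.03954

α₂ = 0.0395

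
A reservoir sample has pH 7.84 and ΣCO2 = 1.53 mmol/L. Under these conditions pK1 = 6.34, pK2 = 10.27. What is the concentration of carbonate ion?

α₂ = 1 / (1 + [H⁺]/K2 + [H⁺]²/(K1K2)) = 1 / (1 + 10^+2.43 + 10^+0.93)
   = 1 / (1 + 269.15 + 8.5114) = 1/278.66 = 0.003589
[CO3²⁻] = α₂ × DIC = 0.003589 × 1.53 = 0.00549 mmol/L = 5.49 μmol/L

[CO3²⁻] = 5.49 μmol/L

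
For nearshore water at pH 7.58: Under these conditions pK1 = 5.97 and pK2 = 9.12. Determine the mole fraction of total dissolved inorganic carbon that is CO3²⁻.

α₂ = 1 / (1 + [H⁺]/K2 + [H⁺]²/(K1K2)) = 1 / (1 + 10^+1.54 + 10^-0.07)
   = 1 / (1 + 34.674 + 0.85114) = 1/36.525 = 0.02738

α₂ = 0.0274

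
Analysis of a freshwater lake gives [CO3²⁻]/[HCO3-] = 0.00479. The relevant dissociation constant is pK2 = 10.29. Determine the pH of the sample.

pH = 7.97

From K2 = [H⁺][CO3²⁻]/[HCO3-]:  pH = pK2 + log₁₀([CO3²⁻]/[HCO3-])
log₁₀(0.00479) = -2.320
pH = 10.29 + (-2.320) = 7.97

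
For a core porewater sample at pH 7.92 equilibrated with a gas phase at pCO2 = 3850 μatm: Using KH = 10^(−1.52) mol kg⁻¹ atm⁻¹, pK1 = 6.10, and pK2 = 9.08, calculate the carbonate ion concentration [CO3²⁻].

[CO2*] = KH · pCO2 = 10^(−1.52) × 3850×10^-6 = 1.163×10^-4 mol/kg
α₀ = 1/(1 + K1/[H⁺] + K1K2/[H⁺]²) = 1/(1 + 10^+1.82 + 10^+0.66) = 0.01396
DIC = [CO2*]/α₀ = 1.163×10^-4 / 0.01396 = 8.329 mmol/kg
[CO3²⁻] = α₂·DIC; α₂ = 0.06380, so [CO3²⁻] = 0.06380 × 8.329 = 0.531 mmol/kg

[CO3²⁻] = 0.531 mmol/kg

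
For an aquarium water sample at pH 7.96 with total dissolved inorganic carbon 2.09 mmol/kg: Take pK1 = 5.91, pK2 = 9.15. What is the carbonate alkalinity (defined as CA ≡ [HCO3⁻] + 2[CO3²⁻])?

CA = 2.20 mmol/kg

CA = [HCO3⁻] + 2[CO3²⁻] = (α₁ + 2α₂)·DIC
At pH 7.96: [H⁺]/K1 = 10^-2.05 = 0.0089125, K2/[H⁺] = 10^-1.19 = 0.064565
α₁ = 1/(1 + 0.0089125 + 0.064565) = 1/1.0735 = 0.9316; α₂ = α₁·K2/[H⁺] = 0.06015
α₁ + 2α₂ = 1.0518
CA = 1.0518 × 2.09 = 2.20 mmol/kg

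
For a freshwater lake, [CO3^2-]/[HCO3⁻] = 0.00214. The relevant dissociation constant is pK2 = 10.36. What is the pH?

pH = 7.69

From K2 = [H⁺][CO3^2-]/[HCO3⁻]:  pH = pK2 + log₁₀([CO3^2-]/[HCO3⁻])
log₁₀(0.00214) = -2.670
pH = 10.36 + (-2.670) = 7.69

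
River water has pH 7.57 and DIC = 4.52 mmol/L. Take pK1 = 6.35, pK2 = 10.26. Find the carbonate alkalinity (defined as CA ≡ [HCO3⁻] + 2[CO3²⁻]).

CA = [HCO3⁻] + 2[CO3²⁻] = (α₁ + 2α₂)·DIC
At pH 7.57: [H⁺]/K1 = 10^-1.22 = 0.060256, K2/[H⁺] = 10^-2.69 = 0.0020417
α₁ = 1/(1 + 0.060256 + 0.0020417) = 1/1.0623 = 0.9414; α₂ = α₁·K2/[H⁺] = 0.001922
α₁ + 2α₂ = 0.9452
CA = 0.9452 × 4.52 = 4.27 mmol/L

CA = 4.27 mmol/L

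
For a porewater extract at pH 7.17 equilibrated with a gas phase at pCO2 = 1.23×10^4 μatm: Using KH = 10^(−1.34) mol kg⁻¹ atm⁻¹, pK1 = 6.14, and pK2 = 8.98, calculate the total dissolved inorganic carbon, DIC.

[CO2*] = KH · pCO2 = 10^(−1.34) × 1.23×10^4×10^-6 = 5.622×10^-4 mol/kg
α₀ = 1/(1 + K1/[H⁺] + K1K2/[H⁺]²) = 1/(1 + 10^+1.03 + 10^-0.78) = 0.08417
DIC = [CO2*]/α₀ = 5.622×10^-4 / 0.08417 = 6.68 mmol/kg

DIC = 6.68 mmol/kg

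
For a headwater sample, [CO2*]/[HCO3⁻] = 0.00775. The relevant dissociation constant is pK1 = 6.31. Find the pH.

From K1 = [H⁺][HCO3⁻]/[CO2*]:  pH = pK1 − log₁₀([CO2*]/[HCO3⁻])
log₁₀(0.00775) = -2.111
pH = 6.31 − (-2.111) = 8.42

pH = 8.42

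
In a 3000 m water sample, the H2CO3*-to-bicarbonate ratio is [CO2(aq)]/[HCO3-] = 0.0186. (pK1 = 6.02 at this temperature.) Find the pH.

pH = 7.75

From K1 = [H⁺][HCO3-]/[CO2(aq)]:  pH = pK1 − log₁₀([CO2(aq)]/[HCO3-])
log₁₀(0.0186) = -1.730
pH = 6.02 − (-1.730) = 7.75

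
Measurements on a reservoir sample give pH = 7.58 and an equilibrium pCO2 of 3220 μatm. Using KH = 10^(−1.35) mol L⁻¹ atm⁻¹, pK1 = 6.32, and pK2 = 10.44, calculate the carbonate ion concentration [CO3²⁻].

[CO3²⁻] = 3.61 μmol/L

[CO2*] = KH · pCO2 = 10^(−1.35) × 3220×10^-6 = 1.438×10^-4 mol/L
α₀ = 1/(1 + K1/[H⁺] + K1K2/[H⁺]²) = 1/(1 + 10^+1.26 + 10^-1.60) = 0.05202
DIC = [CO2*]/α₀ = 1.438×10^-4 / 0.05202 = 2.765 mmol/L
[CO3²⁻] = α₂·DIC; α₂ = 0.001307, so [CO3²⁻] = 0.001307 × 2.765 = 0.00361 mmol/L = 3.61 μmol/L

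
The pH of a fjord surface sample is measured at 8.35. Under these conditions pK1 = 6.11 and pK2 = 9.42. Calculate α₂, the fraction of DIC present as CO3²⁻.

α₂ = 0.0780

α₂ = 1 / (1 + [H⁺]/K2 + [H⁺]²/(K1K2)) = 1 / (1 + 10^+1.07 + 10^-1.17)
   = 1 / (1 + 11.749 + 0.067608) = 1/12.817 = 0.07802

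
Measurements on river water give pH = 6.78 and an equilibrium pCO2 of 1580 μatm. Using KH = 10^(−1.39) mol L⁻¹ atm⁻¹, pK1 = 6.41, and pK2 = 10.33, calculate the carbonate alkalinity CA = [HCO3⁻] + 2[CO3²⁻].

[CO2*] = KH · pCO2 = 10^(−1.39) × 1580×10^-6 = 6.437×10^-5 mol/L
α₀ = 1/(1 + K1/[H⁺] + K1K2/[H⁺]²) = 1/(1 + 10^+0.37 + 10^-3.18) = 0.2990
DIC = [CO2*]/α₀ = 6.437×10^-5 / 0.2990 = 0.2153 mmol/L
CA = (α₁ + 2α₂)·DIC = (0.7008 + 2×0.0001975) × 0.2153 = 0.151 mmol/L

CA = 0.151 mmol/L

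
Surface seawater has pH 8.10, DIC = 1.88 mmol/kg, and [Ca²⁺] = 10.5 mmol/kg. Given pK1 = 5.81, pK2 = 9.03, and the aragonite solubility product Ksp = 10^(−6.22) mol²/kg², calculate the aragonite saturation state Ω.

α₂ = 1 / (1 + [H⁺]/K2 + [H⁺]²/(K1K2)) = 1 / (1 + 10^+0.93 + 10^-1.36)
   = 1 / (1 + 8.5114 + 0.043652) = 1/9.5550 = 0.1047
[CO3²⁻] = α₂ × DIC = 0.1047 × 1.88 = 0.1968 mmol/kg
Ksp = 10^(−6.22) = 6.026×10^-7
Ω = [Ca²⁺][CO3²⁻]/Ksp = (10.5×10^-3)(1.968×10^-4) / 6.026×10^-7 = 3.43

Ω = 3.43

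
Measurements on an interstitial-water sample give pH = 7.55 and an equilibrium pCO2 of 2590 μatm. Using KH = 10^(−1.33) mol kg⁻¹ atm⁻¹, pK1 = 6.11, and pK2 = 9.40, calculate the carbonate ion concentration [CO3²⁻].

[CO2*] = KH · pCO2 = 10^(−1.33) × 2590×10^-6 = 1.211×10^-4 mol/kg
α₀ = 1/(1 + K1/[H⁺] + K1K2/[H⁺]²) = 1/(1 + 10^+1.44 + 10^-0.41) = 0.03456
DIC = [CO2*]/α₀ = 1.211×10^-4 / 0.03456 = 3.505 mmol/kg
[CO3²⁻] = α₂·DIC; α₂ = 0.01345, so [CO3²⁻] = 0.01345 × 3.505 = 0.0471 mmol/kg

[CO3²⁻] = 0.0471 mmol/kg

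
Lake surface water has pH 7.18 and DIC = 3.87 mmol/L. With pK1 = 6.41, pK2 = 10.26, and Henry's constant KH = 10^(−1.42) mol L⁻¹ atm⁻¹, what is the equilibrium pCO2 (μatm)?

α₀ = 1 / (1 + K1/[H⁺] + K1K2/[H⁺]²) = 1 / (1 + 10^+0.77 + 10^-2.31)
   = 1 / (1 + 5.8884 + 0.0048978) = 1/6.8933 = 0.1451
[CO2*] = α₀ × DIC = 0.1451 × 3.87 = 0.5614 mmol/L
pCO2 = [CO2*]/KH = 5.614×10^-4 / 3.802×10^-2 = 1.48×10^4 μatm

pCO2 = 1.48×10^4 μatm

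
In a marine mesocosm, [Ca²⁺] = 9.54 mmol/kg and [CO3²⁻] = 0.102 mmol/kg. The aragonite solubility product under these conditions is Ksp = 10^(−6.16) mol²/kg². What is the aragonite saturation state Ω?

Ksp = 10^(−6.16) = 6.918×10^-7
Ω = [Ca²⁺][CO3²⁻]/Ksp = (9.54×10^-3)(0.102×10^-3) / 6.918×10^-7 = 1.41

Ω = 1.41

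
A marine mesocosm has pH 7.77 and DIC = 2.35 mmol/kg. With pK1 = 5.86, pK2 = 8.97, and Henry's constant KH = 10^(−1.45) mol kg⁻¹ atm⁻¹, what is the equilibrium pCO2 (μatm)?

α₀ = 1 / (1 + K1/[H⁺] + K1K2/[H⁺]²) = 1 / (1 + 10^+1.91 + 10^+0.71)
   = 1 / (1 + 81.283 + 5.1286) = 1/87.412 = 0.01144
[CO2*] = α₀ × DIC = 0.01144 × 2.35 = 0.02688 mmol/kg
pCO2 = [CO2*]/KH = 2.688×10^-5 / 3.548×10^-2 = 758 μatm

pCO2 = 758 μatm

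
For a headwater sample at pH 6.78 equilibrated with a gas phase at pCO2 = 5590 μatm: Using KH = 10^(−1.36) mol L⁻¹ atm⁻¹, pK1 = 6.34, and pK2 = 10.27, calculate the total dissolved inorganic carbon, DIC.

DIC = 0.916 mmol/L

[CO2*] = KH · pCO2 = 10^(−1.36) × 5590×10^-6 = 2.440×10^-4 mol/L
α₀ = 1/(1 + K1/[H⁺] + K1K2/[H⁺]²) = 1/(1 + 10^+0.44 + 10^-3.05) = 0.2663
DIC = [CO2*]/α₀ = 2.440×10^-4 / 0.2663 = 0.916 mmol/L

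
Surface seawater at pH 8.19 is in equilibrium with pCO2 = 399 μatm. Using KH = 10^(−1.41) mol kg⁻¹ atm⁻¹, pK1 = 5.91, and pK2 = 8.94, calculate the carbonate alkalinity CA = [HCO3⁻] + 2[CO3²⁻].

[CO2*] = KH · pCO2 = 10^(−1.41) × 399×10^-6 = 1.552×10^-5 mol/kg
α₀ = 1/(1 + K1/[H⁺] + K1K2/[H⁺]²) = 1/(1 + 10^+2.28 + 10^+1.53) = 0.004436
DIC = [CO2*]/α₀ = 1.552×10^-5 / 0.004436 = 3.499 mmol/kg
CA = (α₁ + 2α₂)·DIC = (0.8453 + 2×0.1503) × 3.499 = 4.01 mmol/kg

CA = 4.01 mmol/kg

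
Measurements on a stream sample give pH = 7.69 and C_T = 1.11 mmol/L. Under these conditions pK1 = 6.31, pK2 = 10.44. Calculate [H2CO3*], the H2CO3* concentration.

[CO2*] = 0.0443 mmol/L

α₀ = 1 / (1 + K1/[H⁺] + K1K2/[H⁺]²) = 1 / (1 + 10^+1.38 + 10^-1.37)
   = 1 / (1 + 23.988 + 0.042658) = 1/25.031 = 0.03995
[CO2*] = α₀ × DIC = 0.03995 × 1.11 = 0.0443 mmol/L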